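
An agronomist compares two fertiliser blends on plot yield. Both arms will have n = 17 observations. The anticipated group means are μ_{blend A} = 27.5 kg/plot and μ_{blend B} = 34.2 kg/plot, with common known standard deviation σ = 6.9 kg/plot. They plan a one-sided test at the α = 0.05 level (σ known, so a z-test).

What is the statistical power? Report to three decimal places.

Power ≈ 0.882

Standardized effect: d = |μ_{blend A} − μ_{blend B}| / σ = |27.5 − 34.2| / 6.9 = 0.9710
Noncentrality parameter: δ = d·√(n/2) = 0.9710 × √(17/2) = 2.8310
One-sided α = 0.05 → critical value z_{0.05} = 1.645.
Power = Φ(δ − 1.645) = Φ(1.186) = 0.8822.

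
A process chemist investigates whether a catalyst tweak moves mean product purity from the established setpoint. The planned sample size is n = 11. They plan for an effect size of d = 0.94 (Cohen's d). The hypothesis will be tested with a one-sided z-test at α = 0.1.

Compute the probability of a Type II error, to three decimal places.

Noncentrality parameter: δ = d·√n = 0.94 × √11 = 3.1176
Critical value for a one-sided test at α = 0.1: z_α = 1.282.
Power = P(Z > 1.282 − δ) = Φ(1.836) = 0.9668.
Type II error: β = 1 − power = 1 − 0.9668 = 0.0332.

β ≈ 0.033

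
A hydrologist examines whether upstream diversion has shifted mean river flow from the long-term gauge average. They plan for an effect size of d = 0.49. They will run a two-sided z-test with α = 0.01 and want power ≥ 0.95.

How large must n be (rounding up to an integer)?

For power 0.95 need Φ(δ − z_{0.005}) = 0.95, so δ = z_{0.005} + z_{0.05} = 2.576 + 1.645 = 4.221.
(The Φ(−δ − z_{α/2}) term is vanishingly small for δ > 0 and is dropped in the standard sample-size formula.)
δ = d·√n ⇒ n = (δ/d)² = (4.221 / 0.49)² = 74.19.
Rounding up, n = 75.

n = 75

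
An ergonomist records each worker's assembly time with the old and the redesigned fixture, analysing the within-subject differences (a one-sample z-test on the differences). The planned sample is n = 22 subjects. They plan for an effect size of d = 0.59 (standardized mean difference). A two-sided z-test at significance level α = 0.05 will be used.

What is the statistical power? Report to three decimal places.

Power ≈ 0.790

Noncentrality parameter: δ = d·√n = 0.59 × √22 = 2.7673
Critical value for a two-sided test at α = 0.05: z_{α/2} = 1.960.
Power = Φ(δ − 1.960) + Φ(−δ − 1.960) = Φ(0.807) + Φ(-4.727) = 0.7903 + 0.0000 = 0.7903.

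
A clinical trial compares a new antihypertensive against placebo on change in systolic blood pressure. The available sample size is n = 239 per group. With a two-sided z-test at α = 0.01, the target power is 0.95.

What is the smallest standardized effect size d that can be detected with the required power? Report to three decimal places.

Required noncentrality: δ = z_{0.005} + z_{0.05} = 2.576 + 1.645 = 4.221.
(Lower-tail contribution to power is negligible for δ > 0.)
δ = d·√(n/2) ⇒ d = δ/√(n/2) = 4.221/√(239/2) = 0.3861.

d ≈ 0.386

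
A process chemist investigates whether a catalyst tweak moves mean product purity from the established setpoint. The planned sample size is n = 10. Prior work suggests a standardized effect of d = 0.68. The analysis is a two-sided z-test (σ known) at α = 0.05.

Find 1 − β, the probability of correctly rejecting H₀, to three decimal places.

Power ≈ 0.576

Noncentrality parameter: λ = d·√n = 0.68 × √10 = 2.1503
Critical value for a two-sided test at α = 0.05: z_{α/2} = 1.960.
Power = Φ(λ − 1.960) + Φ(−λ − 1.960) = Φ(0.190) + Φ(-4.110) = 0.5755 + 0.0000 = 0.5755.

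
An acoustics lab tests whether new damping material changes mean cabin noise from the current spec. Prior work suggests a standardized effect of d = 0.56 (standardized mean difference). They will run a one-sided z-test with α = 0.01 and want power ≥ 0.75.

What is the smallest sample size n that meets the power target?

Set Φ(δ − 2.326) = 0.75; then δ − 2.326 = Φ⁻¹(0.75) = 0.674, giving δ = 3.001.
δ = d·√n ⇒ n = (δ/d)² = (3.001 / 0.56)² = 28.72.
Round up to the next whole unit.

n = 29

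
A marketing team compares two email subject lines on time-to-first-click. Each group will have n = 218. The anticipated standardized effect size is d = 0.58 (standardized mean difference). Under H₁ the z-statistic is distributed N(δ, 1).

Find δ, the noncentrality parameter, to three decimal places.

The noncentrality parameter scales effect size by the design's sample-size factor: δ = d·√(n/2) = 0.58 × √(218/2) = 6.0554

δ ≈ 6.055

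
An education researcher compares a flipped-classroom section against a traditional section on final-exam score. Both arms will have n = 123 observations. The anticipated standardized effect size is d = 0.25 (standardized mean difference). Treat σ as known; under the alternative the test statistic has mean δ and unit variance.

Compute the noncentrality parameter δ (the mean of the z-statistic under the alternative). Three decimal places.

δ ≈ 1.961

The noncentrality parameter scales effect size by the design's sample-size factor: δ = d·√(n/2) = 0.25 × √(123/2) = 1.9605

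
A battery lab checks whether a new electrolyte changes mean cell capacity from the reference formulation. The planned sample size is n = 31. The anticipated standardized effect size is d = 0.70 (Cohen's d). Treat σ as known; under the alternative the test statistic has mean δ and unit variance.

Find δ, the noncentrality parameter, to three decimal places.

The noncentrality parameter scales effect size by the design's sample-size factor: δ = d·√n = 0.70 × √31 = 3.8974

δ ≈ 3.897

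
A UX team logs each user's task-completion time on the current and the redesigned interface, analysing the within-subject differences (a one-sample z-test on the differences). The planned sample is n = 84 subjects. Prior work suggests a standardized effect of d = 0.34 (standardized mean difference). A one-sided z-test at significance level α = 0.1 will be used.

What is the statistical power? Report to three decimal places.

Noncentrality parameter: δ = d·√n = 0.34 × √84 = 3.1162
Critical value for a one-sided test at α = 0.1: z_α = 1.282.
Power = Φ(δ − 1.282) = Φ(1.835) = 0.9667.

Power ≈ 0.967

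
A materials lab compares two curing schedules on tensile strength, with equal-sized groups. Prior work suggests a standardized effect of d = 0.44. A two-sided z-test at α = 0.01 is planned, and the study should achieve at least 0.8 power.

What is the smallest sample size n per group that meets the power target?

n = 121 per group

For power 0.8 need Φ(δ − z_{0.005}) = 0.8, so δ = z_{0.005} + z_{0.20} = 2.576 + 0.842 = 3.417.
(Ignoring the negligible lower-tail rejection probability gives the usual closed-form inversion.)
δ = d·√(n/2) ⇒ n = 2(δ/d)² = 2 × (3.417 / 0.44)² = 120.65.
Rounding up, n = 121 per group.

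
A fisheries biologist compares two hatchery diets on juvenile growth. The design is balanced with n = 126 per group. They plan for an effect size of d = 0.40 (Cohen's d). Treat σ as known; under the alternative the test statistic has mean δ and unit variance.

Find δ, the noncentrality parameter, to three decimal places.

δ ≈ 3.175

The noncentrality parameter scales effect size by the design's sample-size factor: δ = d·√(n/2) = 0.40 × √(126/2) = 3.1749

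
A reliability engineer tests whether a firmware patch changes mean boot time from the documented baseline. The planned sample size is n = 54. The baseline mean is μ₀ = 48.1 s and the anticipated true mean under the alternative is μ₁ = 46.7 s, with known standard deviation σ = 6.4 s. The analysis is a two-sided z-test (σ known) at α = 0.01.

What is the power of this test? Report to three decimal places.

Power ≈ 0.166

Standardized effect: d = |μ₁ − μ₀| / σ = |46.7 − 48.1| / 6.4 = 0.2187
Noncentrality parameter: δ = d·√n = 0.2187 × √54 = 1.6075
Two-sided α = 0.01 → critical value z_{0.005} = 2.576.
Power = Φ(δ − 2.576) + Φ(−δ − 2.576) = Φ(-0.968) + Φ(-4.183) = 0.1664 + 0.0000 = 0.1664.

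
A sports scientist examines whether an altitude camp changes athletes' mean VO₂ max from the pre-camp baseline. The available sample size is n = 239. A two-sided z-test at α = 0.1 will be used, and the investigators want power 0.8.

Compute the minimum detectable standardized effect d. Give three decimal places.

d ≈ 0.161

Need Φ(δ − 1.645) = 0.8, so δ = 1.645 + 0.842 = 2.486.
(The second rejection-region term Φ(−δ − z_{α/2}) is negligible and dropped.)
δ = d·√n ⇒ d = δ/√n = 2.486/√239 = 0.1608.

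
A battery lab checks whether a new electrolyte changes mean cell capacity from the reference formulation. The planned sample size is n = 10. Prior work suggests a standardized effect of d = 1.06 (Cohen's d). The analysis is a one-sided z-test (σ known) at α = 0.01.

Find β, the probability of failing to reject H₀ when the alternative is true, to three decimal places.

Noncentrality parameter: δ = d·√n = 1.06 × √10 = 3.3520
Critical value for a one-sided test at α = 0.01: z_α = 2.326.
Power = Φ(δ − 2.326) = Φ(1.026) = 0.8475.
Type II error: β = 1 − power = 1 − 0.8475 = 0.1525.

β ≈ 0.153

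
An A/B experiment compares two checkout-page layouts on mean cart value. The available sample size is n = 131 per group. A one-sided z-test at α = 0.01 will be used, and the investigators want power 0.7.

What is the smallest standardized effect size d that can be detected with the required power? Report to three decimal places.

Required noncentrality: δ = z_{0.01} + z_{0.30} = 2.326 + 0.524 = 2.851.
δ = d·√(n/2) ⇒ d = δ/√(n/2) = 2.851/√(131/2) = 0.3522.

d ≈ 0.352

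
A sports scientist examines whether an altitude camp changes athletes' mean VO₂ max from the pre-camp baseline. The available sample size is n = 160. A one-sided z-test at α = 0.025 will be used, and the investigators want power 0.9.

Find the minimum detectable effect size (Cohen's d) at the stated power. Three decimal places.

d ≈ 0.256

Required noncentrality: δ = z_{0.025} + z_{0.10} = 1.960 + 1.282 = 3.242.
δ = d·√n ⇒ d = δ/√n = 3.242/√160 = 0.2563.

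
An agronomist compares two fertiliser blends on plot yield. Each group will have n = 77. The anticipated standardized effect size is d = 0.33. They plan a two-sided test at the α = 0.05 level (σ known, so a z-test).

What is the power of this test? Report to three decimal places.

Noncentrality parameter: δ = d·√(n/2) = 0.33 × √(77/2) = 2.0476
Critical value for a two-sided test at α = 0.05: z_{α/2} = 1.960.
Power = Φ(δ − 1.960) + Φ(−δ − 1.960) = Φ(0.088) + Φ(-4.008) = 0.5349 + 0.0000 = 0.5349.

Power ≈ 0.535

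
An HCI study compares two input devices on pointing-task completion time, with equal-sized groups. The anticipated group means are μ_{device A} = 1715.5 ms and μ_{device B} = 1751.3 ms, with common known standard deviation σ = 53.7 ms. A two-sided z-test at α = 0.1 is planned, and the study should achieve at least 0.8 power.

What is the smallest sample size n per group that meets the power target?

n = 28 per group

Standardized effect: d = |μ_{device A} − μ_{device B}| / σ = |1715.5 − 1751.3| / 53.7 = 0.6667
Set Φ(δ − 1.645) = 0.8; then δ − 1.645 = Φ⁻¹(0.8) = 0.842, giving δ = 2.486.
(Ignoring the negligible lower-tail rejection probability gives the usual closed-form inversion.)
δ = d·√(n/2) ⇒ n = 2(δ/d)² = 2 × (2.486 / 0.6667)² = 27.82.
Rounding up, n = 28 per group.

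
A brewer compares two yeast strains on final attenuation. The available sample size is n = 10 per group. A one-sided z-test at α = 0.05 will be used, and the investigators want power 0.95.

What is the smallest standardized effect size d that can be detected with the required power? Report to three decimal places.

Required noncentrality: δ = z_{0.05} + z_{0.05} = 1.645 + 1.645 = 3.290.
δ = d·√(n/2) ⇒ d = δ/√(n/2) = 3.290/√(10/2) = 1.4712.

d ≈ 1.471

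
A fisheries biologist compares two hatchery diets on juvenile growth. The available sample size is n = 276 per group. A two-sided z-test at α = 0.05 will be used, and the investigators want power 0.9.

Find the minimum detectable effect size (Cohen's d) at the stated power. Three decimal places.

Need Φ(δ − 1.960) = 0.9, so δ = 1.960 + 1.282 = 3.242.
(The second rejection-region term Φ(−δ − z_{α/2}) is negligible and dropped.)
δ = d·√(n/2) ⇒ d = δ/√(n/2) = 3.242/√(276/2) = 0.2759.

d ≈ 0.276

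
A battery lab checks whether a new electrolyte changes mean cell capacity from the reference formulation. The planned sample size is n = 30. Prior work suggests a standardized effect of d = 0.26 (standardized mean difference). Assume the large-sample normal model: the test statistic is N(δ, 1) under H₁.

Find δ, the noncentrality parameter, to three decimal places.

δ = d·√n = 0.26 × √30 = 1.4241

δ ≈ 1.424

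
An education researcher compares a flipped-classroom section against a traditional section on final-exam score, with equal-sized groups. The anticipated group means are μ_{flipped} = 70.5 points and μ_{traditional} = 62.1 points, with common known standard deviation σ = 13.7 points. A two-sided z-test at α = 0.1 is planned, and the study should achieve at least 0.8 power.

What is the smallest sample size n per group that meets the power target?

Standardized effect: d = |μ_{flipped} − μ_{traditional}| / σ = |70.5 − 62.1| / 13.7 = 0.6131
For power 0.8 need Φ(δ − z_{0.05}) = 0.8, so δ = z_{0.05} + z_{0.20} = 1.645 + 0.842 = 2.486.
(Ignoring the negligible lower-tail rejection probability gives the usual closed-form inversion.)
δ = d·√(n/2) ⇒ n = 2(δ/d)² = 2 × (2.486 / 0.6131)² = 32.89.
Rounding up, n = 33 per group.

n = 33 per group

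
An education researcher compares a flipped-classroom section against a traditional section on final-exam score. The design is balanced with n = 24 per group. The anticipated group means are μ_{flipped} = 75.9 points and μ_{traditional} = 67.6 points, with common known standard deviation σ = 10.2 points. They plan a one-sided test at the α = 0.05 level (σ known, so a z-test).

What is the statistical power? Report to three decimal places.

Standardized effect: d = |μ_{flipped} − μ_{traditional}| / σ = |75.9 − 67.6| / 10.2 = 0.8137
Noncentrality parameter: δ = d·√(n/2) = 0.8137 × √(24/2) = 2.8188
Critical value for a one-sided test at α = 0.05: z_α = 1.645.
Power = P(Z > 1.645 − δ) = Φ(1.174) = 0.8798.

Power ≈ 0.880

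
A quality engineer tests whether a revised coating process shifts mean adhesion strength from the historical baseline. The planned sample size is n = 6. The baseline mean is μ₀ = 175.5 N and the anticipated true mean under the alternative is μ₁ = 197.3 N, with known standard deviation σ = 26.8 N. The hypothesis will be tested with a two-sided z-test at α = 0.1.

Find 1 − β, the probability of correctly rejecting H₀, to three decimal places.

Power ≈ 0.636

Standardized effect: d = |μ₁ − μ₀| / σ = |197.3 − 175.5| / 26.8 = 0.8134
Noncentrality parameter: δ = d·√n = 0.8134 × √6 = 1.9925
Two-sided α = 0.1 → critical value z_{0.05} = 1.645.
Power = Φ(δ − 1.645) + Φ(−δ − 1.645) = Φ(0.348) + Φ(-3.637) = 0.6359 + 0.0001 = 0.6361.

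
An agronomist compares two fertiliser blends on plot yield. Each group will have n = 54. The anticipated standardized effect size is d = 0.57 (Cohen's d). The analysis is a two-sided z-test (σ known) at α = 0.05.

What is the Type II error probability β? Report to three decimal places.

Noncentrality parameter: δ = d·√(n/2) = 0.57 × √(54/2) = 2.9618
Two-sided α = 0.05 → critical value z_{0.025} = 1.960.
Power = Φ(δ − 1.960) + Φ(−δ − 1.960) = Φ(1.002) + Φ(-4.922) = 0.8418 + 0.0000 = 0.8418.
Type II error: β = 1 − power = 1 − 0.8418 = 0.1582.

β ≈ 0.158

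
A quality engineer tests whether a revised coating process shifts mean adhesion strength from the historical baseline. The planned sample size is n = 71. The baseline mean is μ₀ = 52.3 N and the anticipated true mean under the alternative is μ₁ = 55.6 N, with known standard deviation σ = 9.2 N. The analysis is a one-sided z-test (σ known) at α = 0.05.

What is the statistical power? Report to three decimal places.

Power ≈ 0.916

Standardized effect: d = |μ₁ − μ₀| / σ = |55.6 − 52.3| / 9.2 = 0.3587
Noncentrality parameter: δ = d·√n = 0.3587 × √71 = 3.0224
One-sided α = 0.05 → critical value z_{0.05} = 1.645.
Power = P(Z > 1.645 − δ) = Φ(1.378) = 0.9158.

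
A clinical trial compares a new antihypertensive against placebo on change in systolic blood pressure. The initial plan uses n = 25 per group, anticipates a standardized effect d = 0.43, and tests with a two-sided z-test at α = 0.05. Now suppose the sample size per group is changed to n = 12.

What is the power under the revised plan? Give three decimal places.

Power ≈ 0.184

With n = 12 per group: δ = d·√(n/2) = 0.43 × √(12/2) = 1.0533. Critical value z_{0.025} = 1.960.
Revised power = Φ(δ − 1.960) + Φ(−δ − 1.960) = Φ(-0.907) + Φ(-3.013) = 0.1823 + 0.0013 = 0.1836.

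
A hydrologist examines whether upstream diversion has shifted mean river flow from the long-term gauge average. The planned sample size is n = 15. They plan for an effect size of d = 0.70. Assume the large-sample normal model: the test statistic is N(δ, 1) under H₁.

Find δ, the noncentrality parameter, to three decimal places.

δ ≈ 2.711

δ = d·√n = 0.70 × √15 = 2.7111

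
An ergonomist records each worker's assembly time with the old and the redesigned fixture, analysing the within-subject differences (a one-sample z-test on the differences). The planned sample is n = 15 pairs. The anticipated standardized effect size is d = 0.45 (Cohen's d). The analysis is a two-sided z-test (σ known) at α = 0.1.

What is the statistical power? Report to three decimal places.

Power ≈ 0.539

Noncentrality parameter: δ = d·√n = 0.45 × √15 = 1.7428
Two-sided α = 0.1 → critical value z_{0.05} = 1.645.
Power = Φ(δ − 1.645) + Φ(−δ − 1.645) = Φ(0.098) + Φ(-3.388) = 0.5390 + 0.0004 = 0.5394.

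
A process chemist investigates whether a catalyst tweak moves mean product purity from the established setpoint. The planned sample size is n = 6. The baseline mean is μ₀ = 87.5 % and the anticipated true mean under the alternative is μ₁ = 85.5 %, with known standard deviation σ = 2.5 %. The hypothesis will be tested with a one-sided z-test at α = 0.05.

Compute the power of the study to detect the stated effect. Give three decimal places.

Standardized effect: d = |μ₁ − μ₀| / σ = |85.5 − 87.5| / 2.5 = 0.8000
Noncentrality parameter: δ = d·√n = 0.8000 × √6 = 1.9596
Critical value for a one-sided test at α = 0.05: z_α = 1.645.
Power = P(Z > 1.645 − δ) = Φ(0.315) = 0.6235.

Power ≈ 0.624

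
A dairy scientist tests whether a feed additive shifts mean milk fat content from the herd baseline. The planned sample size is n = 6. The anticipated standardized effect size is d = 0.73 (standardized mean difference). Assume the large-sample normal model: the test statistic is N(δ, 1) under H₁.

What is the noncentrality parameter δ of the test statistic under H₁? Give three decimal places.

δ ≈ 1.788

The noncentrality parameter scales effect size by the design's sample-size factor: δ = d·√n = 0.73 × √6 = 1.7881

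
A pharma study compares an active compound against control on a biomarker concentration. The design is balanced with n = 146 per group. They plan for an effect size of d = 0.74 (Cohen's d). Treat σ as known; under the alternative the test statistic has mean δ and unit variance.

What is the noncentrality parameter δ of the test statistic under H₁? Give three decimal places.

The noncentrality parameter scales effect size by the design's sample-size factor: δ = d·√(n/2) = 0.74 × √(146/2) = 6.3226

δ ≈ 6.323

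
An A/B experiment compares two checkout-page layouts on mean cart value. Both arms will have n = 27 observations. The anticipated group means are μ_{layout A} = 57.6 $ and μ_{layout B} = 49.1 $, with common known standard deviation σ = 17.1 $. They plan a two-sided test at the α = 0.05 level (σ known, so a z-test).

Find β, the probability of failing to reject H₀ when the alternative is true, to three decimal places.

Standardized effect: d = |μ_{layout A} − μ_{layout B}| / σ = |57.6 − 49.1| / 17.1 = 0.4971
Noncentrality parameter: δ = d·√(n/2) = 0.4971 × √(27/2) = 1.8264
Critical value for a two-sided test at α = 0.05: z_{α/2} = 1.960.
Power = Φ(δ − 1.960) + Φ(−δ − 1.960) = Φ(-0.134) + Φ(-3.786) = 0.4469 + 0.0001 = 0.4469.
Type II error: β = 1 − power = 1 − 0.4469 = 0.5531.

β ≈ 0.553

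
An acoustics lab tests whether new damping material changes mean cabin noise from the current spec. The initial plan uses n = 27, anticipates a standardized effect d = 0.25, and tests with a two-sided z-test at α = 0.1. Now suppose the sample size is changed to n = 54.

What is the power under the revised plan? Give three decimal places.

With n = 54: δ = d·√n = 0.25 × √54 = 1.8371. Critical value z_{0.05} = 1.645.
Revised power = Φ(δ − 1.645) + Φ(−δ − 1.645) = Φ(0.192) + Φ(-3.482) = 0.5762 + 0.0002 = 0.5765.

Power ≈ 0.576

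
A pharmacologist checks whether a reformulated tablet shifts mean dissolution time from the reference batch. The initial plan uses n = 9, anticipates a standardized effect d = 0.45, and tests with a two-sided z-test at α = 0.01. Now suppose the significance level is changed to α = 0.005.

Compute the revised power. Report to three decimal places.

δ = d·√n = 0.45 × √9 = 1.3500 (unchanged). New critical value: z_{0.0025} = 2.807.
Revised power = Φ(δ − 2.807) + Φ(−δ − 2.807) = Φ(-1.457) + Φ(-4.157) = 0.0726 + 0.0000 = 0.0726.

Power ≈ 0.073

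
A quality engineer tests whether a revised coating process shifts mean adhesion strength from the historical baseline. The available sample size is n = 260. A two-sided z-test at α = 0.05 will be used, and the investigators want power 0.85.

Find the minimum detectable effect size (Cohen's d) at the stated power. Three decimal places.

Need Φ(δ − 1.960) = 0.85, so δ = 1.960 + 1.036 = 2.996.
(The second rejection-region term Φ(−δ − z_{α/2}) is negligible and dropped.)
δ = d·√n ⇒ d = δ/√n = 2.996/√260 = 0.1858.

d ≈ 0.186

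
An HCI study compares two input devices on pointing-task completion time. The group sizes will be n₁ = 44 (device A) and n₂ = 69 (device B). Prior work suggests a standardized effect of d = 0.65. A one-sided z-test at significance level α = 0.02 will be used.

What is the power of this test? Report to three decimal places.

Power ≈ 0.906

Noncentrality parameter: δ = d / √(1/n₁ + 1/n₂) = 0.65 / √(1/44 + 1/69) = 3.3692
One-sided α = 0.02 → critical value z_{0.02} = 2.054.
Power = Φ(δ − 2.054) = Φ(1.315) = 0.9058.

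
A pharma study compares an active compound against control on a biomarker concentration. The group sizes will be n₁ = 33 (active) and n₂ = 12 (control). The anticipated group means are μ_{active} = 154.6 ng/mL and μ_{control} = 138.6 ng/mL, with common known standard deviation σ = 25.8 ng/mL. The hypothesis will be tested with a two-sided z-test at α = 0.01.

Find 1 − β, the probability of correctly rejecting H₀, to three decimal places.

Power ≈ 0.231

Standardized effect: d = |μ_{active} − μ_{control}| / σ = |154.6 − 138.6| / 25.8 = 0.6202
Noncentrality parameter: δ = d / √(1/n₁ + 1/n₂) = 0.6202 / √(1/33 + 1/12) = 1.8397
Two-sided α = 0.01 → critical value z_{0.005} = 2.576.
Power = Φ(δ − 2.576) + Φ(−δ − 2.576) = Φ(-0.736) + Φ(-4.416) = 0.2308 + 0.0000 = 0.2308.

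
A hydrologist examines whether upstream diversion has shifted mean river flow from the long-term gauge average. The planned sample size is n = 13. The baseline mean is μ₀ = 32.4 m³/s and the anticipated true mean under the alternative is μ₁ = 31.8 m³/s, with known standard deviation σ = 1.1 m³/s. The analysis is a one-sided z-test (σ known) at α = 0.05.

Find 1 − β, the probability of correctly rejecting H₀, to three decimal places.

Standardized effect: d = |μ₁ − μ₀| / σ = |31.8 − 32.4| / 1.1 = 0.5455
Noncentrality parameter: δ = d·√n = 0.5455 × √13 = 1.9667
Critical value for a one-sided test at α = 0.05: z_α = 1.645.
Power = Φ(δ − 1.645) = Φ(0.322) = 0.6262.

Power ≈ 0.626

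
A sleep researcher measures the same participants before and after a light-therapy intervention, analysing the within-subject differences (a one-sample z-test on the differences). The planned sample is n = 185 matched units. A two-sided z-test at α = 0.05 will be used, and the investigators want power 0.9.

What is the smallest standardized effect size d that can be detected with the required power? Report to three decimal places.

Required noncentrality: δ = z_{0.025} + z_{0.10} = 1.960 + 1.282 = 3.242.
(Lower-tail contribution to power is negligible for δ > 0.)
δ = d·√n ⇒ d = δ/√n = 3.242/√185 = 0.2383.

d ≈ 0.238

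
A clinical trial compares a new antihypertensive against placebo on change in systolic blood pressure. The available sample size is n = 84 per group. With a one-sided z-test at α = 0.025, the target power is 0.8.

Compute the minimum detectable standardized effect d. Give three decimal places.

d ≈ 0.432

Need Φ(δ − 1.960) = 0.8, so δ = 1.960 + 0.842 = 2.802.
δ = d·√(n/2) ⇒ d = δ/√(n/2) = 2.802/√(84/2) = 0.4323.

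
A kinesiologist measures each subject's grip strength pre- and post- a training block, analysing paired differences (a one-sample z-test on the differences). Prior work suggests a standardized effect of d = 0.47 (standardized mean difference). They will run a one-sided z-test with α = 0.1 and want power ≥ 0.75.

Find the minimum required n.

n = 18

For power 0.75 need Φ(δ − z_{0.1}) = 0.75, so δ = z_{0.1} + z_{0.25} = 1.282 + 0.674 = 1.956.
δ = d·√n ⇒ n = (δ/d)² = (1.956 / 0.47)² = 17.32.
Rounding up, n = 18.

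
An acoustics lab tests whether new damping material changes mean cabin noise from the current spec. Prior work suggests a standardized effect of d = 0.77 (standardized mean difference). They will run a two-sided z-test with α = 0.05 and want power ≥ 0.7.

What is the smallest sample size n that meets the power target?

n = 11

For power 0.7 need Φ(δ − z_{0.025}) = 0.7, so δ = z_{0.025} + z_{0.30} = 1.960 + 0.524 = 2.484.
(For δ > 0 the lower-tail rejection region contributes negligibly to power, so the one-term inversion is standard.)
δ = d·√n ⇒ n = (δ/d)² = (2.484 / 0.77)² = 10.41.
Rounding up, n = 11.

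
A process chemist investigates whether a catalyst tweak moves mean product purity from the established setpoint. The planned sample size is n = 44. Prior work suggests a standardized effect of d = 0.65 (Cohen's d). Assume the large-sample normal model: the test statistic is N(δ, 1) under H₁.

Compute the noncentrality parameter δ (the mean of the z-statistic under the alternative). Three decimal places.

δ ≈ 4.312

δ = d·√n = 0.65 × √44 = 4.3116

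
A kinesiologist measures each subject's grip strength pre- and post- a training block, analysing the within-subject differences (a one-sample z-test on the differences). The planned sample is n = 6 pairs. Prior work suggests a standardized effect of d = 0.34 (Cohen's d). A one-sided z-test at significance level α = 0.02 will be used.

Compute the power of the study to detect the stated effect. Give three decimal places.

Noncentrality parameter: δ = d·√n = 0.34 × √6 = 0.8328
One-sided α = 0.02 → critical value z_{0.02} = 2.054.
Power = P(Z > 2.054 − δ) = Φ(-1.221) = 0.1111.

Power ≈ 0.111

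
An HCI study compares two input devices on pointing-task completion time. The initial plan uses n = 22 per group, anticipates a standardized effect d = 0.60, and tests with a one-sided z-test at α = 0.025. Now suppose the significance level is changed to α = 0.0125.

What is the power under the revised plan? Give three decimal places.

Power ≈ 0.401

δ = d·√(n/2) = 0.60 × √(22/2) = 1.9900 (unchanged). New critical value: z_{0.0125} = 2.241.
Revised power = P(Z > 2.241 − δ) = Φ(-0.251) = 0.4007.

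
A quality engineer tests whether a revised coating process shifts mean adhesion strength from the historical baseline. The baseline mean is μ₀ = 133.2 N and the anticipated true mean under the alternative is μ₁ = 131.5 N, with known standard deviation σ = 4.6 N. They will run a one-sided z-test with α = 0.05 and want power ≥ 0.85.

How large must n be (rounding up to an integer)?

n = 53

Standardized effect: d = |μ₁ − μ₀| / σ = |131.5 − 133.2| / 4.6 = 0.3696
For power 0.85 need Φ(δ − z_{0.05}) = 0.85, so δ = z_{0.05} + z_{0.15} = 1.645 + 1.036 = 2.681.
δ = d·√n ⇒ n = (δ/d)² = (2.681 / 0.3696)² = 52.64.
Rounding up, n = 53.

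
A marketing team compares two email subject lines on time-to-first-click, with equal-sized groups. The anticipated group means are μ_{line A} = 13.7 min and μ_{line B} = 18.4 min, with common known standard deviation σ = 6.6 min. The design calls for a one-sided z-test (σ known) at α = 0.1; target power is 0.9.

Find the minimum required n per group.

n = 26 per group

Standardized effect: d = |μ_{line A} − μ_{line B}| / σ = |13.7 − 18.4| / 6.6 = 0.7121
For power 0.9 need Φ(δ − z_{0.1}) = 0.9, so δ = z_{0.1} + z_{0.10} = 1.282 + 1.282 = 2.563.
δ = d·√(n/2) ⇒ n = 2(δ/d)² = 2 × (2.563 / 0.7121)² = 25.91.
Rounding up, n = 26 per group.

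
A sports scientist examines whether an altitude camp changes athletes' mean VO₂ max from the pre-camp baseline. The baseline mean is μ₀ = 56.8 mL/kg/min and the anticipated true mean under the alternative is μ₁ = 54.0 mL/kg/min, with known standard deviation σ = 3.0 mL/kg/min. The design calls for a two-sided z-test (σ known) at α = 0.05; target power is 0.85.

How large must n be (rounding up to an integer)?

Standardized effect: d = |μ₁ − μ₀| / σ = |54.0 − 56.8| / 3.0 = 0.9333
Set Φ(δ − 1.960) = 0.85; then δ − 1.960 = Φ⁻¹(0.85) = 1.036, giving δ = 2.996.
(The Φ(−δ − z_{α/2}) term is vanishingly small for δ > 0 and is dropped in the standard sample-size formula.)
δ = d·√n ⇒ n = (δ/d)² = (2.996 / 0.9333)² = 10.31.
Round up to the next whole unit.

n = 11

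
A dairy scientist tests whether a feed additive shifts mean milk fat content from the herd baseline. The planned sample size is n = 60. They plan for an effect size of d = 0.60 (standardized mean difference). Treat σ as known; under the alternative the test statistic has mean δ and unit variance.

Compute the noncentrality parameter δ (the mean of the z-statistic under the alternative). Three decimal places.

δ ≈ 4.648

The noncentrality parameter scales effect size by the design's sample-size factor: δ = d·√n = 0.60 × √60 = 4.6476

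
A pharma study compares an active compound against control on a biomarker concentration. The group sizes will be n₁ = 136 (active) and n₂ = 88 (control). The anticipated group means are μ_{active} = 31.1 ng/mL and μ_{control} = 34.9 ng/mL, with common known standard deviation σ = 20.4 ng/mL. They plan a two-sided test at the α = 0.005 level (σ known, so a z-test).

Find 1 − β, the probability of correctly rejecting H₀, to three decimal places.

Power ≈ 0.074

Standardized effect: d = |μ_{active} − μ_{control}| / σ = |31.1 − 34.9| / 20.4 = 0.1863
Noncentrality parameter: λ = d / √(1/n₁ + 1/n₂) = 0.1863 / √(1/136 + 1/88) = 1.3616
Critical value for a two-sided test at α = 0.005: z_{α/2} = 2.807.
Power = Φ(λ − 2.807) + Φ(−λ − 2.807) = Φ(-1.445) + Φ(-4.169) = 0.0742 + 0.0000 = 0.0742.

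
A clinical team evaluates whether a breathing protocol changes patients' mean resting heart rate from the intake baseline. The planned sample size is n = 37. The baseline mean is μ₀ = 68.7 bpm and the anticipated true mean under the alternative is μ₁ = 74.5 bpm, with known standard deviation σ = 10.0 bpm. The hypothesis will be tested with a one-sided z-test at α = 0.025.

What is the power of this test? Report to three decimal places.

Standardized effect: d = |μ₁ − μ₀| / σ = |74.5 − 68.7| / 10.0 = 0.5800
Noncentrality parameter: δ = d·√n = 0.5800 × √37 = 3.5280
Critical value for a one-sided test at α = 0.025: z_α = 1.960.
Power = Φ(δ − 1.960) = Φ(1.568) = 0.9416.

Power ≈ 0.942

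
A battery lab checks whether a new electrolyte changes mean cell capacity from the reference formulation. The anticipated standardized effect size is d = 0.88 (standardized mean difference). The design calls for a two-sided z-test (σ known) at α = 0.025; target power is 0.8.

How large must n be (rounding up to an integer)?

n = 13

Set Φ(δ − 2.241) = 0.8; then δ − 2.241 = Φ⁻¹(0.8) = 0.842, giving δ = 3.083.
(For δ > 0 the lower-tail rejection region contributes negligibly to power, so the one-term inversion is standard.)
δ = d·√n ⇒ n = (δ/d)² = (3.083 / 0.88)² = 12.27.
Rounding up, n = 13.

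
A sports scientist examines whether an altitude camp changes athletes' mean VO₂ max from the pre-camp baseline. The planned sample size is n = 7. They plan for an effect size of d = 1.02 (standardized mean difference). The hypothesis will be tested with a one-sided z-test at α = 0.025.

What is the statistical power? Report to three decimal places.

Noncentrality parameter: δ = d·√n = 1.02 × √7 = 2.6987
One-sided α = 0.025 → critical value z_{0.025} = 1.960.
Power = Φ(δ − 1.960) = Φ(0.739) = 0.7700.

Power ≈ 0.770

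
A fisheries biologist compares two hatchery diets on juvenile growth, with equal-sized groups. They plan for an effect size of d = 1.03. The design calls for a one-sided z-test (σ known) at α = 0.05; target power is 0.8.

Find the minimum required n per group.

For power 0.8 need Φ(δ − z_{0.05}) = 0.8, so δ = z_{0.05} + z_{0.20} = 1.645 + 0.842 = 2.486.
δ = d·√(n/2) ⇒ n = 2(δ/d)² = 2 × (2.486 / 1.03)² = 11.66.
Rounding up, n = 12 per group.

n = 12 per group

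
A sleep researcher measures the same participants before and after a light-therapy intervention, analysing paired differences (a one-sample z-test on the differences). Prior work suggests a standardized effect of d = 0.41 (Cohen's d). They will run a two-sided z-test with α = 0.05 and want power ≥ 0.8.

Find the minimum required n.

For power 0.8 need Φ(δ − z_{0.025}) = 0.8, so δ = z_{0.025} + z_{0.20} = 1.960 + 0.842 = 2.802.
(Ignoring the negligible lower-tail rejection probability gives the usual closed-form inversion.)
δ = d·√n ⇒ n = (δ/d)² = (2.802 / 0.41)² = 46.69.
Rounding up, n = 47.

n = 47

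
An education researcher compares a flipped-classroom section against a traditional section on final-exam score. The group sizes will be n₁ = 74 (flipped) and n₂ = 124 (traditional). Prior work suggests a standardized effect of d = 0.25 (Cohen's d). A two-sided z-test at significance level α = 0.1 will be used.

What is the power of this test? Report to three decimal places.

Power ≈ 0.523

Noncentrality parameter: δ = d / √(1/n₁ + 1/n₂) = 0.25 / √(1/74 + 1/124) = 1.7019
Two-sided α = 0.1 → critical value z_{0.05} = 1.645.
Power = Φ(δ − 1.645) + Φ(−δ − 1.645) = Φ(0.057) + Φ(-3.347) = 0.5227 + 0.0004 = 0.5232.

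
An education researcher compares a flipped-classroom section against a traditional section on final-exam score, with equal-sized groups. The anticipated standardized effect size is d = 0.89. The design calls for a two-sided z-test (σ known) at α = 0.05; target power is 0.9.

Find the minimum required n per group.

Set Φ(δ − 1.960) = 0.9; then δ − 1.960 = Φ⁻¹(0.9) = 1.282, giving δ = 3.242.
(Ignoring the negligible lower-tail rejection probability gives the usual closed-form inversion.)
δ = d·√(n/2) ⇒ n = 2(δ/d)² = 2 × (3.242 / 0.89)² = 26.53.
Round up to the next whole unit.

n = 27 per group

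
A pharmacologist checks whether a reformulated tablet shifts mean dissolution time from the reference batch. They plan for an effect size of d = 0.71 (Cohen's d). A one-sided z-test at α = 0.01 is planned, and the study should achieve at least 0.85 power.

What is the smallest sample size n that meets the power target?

n = 23

For power 0.85 need Φ(δ − z_{0.01}) = 0.85, so δ = z_{0.01} + z_{0.15} = 2.326 + 1.036 = 3.363.
δ = d·√n ⇒ n = (δ/d)² = (3.363 / 0.71)² = 22.43.
Round up to the next whole unit.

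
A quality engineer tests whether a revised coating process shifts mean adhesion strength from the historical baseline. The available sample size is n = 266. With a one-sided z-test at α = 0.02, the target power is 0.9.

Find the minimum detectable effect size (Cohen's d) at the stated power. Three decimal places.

Need Φ(δ − 2.054) = 0.9, so δ = 2.054 + 1.282 = 3.335.
δ = d·√n ⇒ d = δ/√n = 3.335/√266 = 0.2045.

d ≈ 0.205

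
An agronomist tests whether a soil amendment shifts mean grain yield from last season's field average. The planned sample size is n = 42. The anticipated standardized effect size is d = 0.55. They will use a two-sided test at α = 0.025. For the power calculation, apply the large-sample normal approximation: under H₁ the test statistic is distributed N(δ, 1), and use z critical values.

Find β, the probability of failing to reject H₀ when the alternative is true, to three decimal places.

Noncentrality parameter: δ = d·√n = 0.55 × √42 = 3.5644
Two-sided α = 0.025 → critical value z_{0.0125} = 2.241.
Power = Φ(δ − 2.241) + Φ(−δ − 2.241) = Φ(1.323) + Φ(-5.806) = 0.9071 + 0.0000 = 0.9071.
Type II error: β = 1 − power = 1 − 0.9071 = 0.0929.

β ≈ 0.093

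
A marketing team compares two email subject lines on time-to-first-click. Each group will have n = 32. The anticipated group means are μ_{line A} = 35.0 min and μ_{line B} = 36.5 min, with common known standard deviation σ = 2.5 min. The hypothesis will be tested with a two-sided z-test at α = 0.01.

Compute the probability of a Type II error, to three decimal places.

β ≈ 0.570

Standardized effect: d = |μ_{line A} − μ_{line B}| / σ = |35.0 − 36.5| / 2.5 = 0.6000
Noncentrality parameter: δ = d·√(n/2) = 0.6000 × √(32/2) = 2.4000
Critical value for a two-sided test at α = 0.01: z_{α/2} = 2.576.
Power = Φ(δ − 2.576) + Φ(−δ − 2.576) = Φ(-0.176) + Φ(-4.976) = 0.4302 + 0.0000 = 0.4302.
Type II error: β = 1 − power = 1 − 0.4302 = 0.5698.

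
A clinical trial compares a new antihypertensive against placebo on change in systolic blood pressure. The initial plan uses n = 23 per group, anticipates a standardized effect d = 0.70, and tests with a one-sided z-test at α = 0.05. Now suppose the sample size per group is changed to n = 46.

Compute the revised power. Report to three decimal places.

Power ≈ 0.957

With n = 46 per group: δ = d·√(n/2) = 0.70 × √(46/2) = 3.3571. Critical value z_{0.05} = 1.645.
Revised power = Φ(δ − 1.645) = Φ(1.712) = 0.9566.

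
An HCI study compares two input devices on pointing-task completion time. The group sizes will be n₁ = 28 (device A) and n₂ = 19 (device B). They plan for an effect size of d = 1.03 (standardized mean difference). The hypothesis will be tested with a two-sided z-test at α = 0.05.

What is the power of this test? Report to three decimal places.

Power ≈ 0.934

Noncentrality parameter: δ = d / √(1/n₁ + 1/n₂) = 1.03 / √(1/28 + 1/19) = 3.4653
Critical value for a two-sided test at α = 0.05: z_{α/2} = 1.960.
Power = Φ(δ − 1.960) + Φ(−δ − 1.960) = Φ(1.505) + Φ(-5.425) = 0.9339 + 0.0000 = 0.9339.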